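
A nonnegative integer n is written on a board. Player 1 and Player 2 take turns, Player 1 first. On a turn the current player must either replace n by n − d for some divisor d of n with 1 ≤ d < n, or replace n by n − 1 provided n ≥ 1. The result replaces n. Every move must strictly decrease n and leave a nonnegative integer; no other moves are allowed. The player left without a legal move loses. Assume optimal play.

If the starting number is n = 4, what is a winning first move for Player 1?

Use the standard recursion: the mover loses at a terminal position; elsewhere, the mover wins exactly when some move hands the opponent an L position.
n=0: no move → L
n=1: can move to 0, which is L ⇒ W
n=2: the only move is to 1(W), a W ⇒ L
n=3: can move to 2, which is L ⇒ W
n=4: can move to 2, which is L ⇒ W
From 4, the L positions reachable in one move are: 2.

Move to 2.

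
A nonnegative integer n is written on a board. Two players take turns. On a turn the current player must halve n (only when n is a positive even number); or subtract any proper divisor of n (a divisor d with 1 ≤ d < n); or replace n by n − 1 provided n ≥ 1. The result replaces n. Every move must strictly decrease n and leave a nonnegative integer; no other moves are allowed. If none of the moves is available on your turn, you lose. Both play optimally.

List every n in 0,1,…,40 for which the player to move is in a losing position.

0, 2, 5, 7, 9, 11, 13, 15, 17, 19, 21, 23, 25, 27, 29, 31, 33, 35, 37, 39

Positions with no move are L. A position that does have a move is losing for the player to move precisely when every available move leads to a winning position for the opponent. Fill in the labels:
n=0: no move → L
n=1: W (go to 0, an L position)
n=2: L (sole option 1(W) is W)
n=3: W (go to 2, an L position)
n=4: W (go to 2, an L position)
n=5: L (sole option 4(W) is W)
n=6: W (go to 5, an L position)
n=7: L (sole option 6(W) is W)
n=8: W (go to 7, an L position)
n=9: L (options 6(W), 8(W) are all W)
n=10: W (go to 5, an L position)
n=11: L (sole option 10(W) is W)
n=12: W (go to 9, an L position)
n=13: L (sole option 12(W) is W)
n=14: W (go to 7, an L position)
n=15: L (options 10(W), 12(W), 14(W) are all W)
n=16: W (go to 15, an L position)
n=17: L (sole option 16(W) is W)
n=18: W (go to 9, an L position)
n=19: L (sole option 18(W) is W)
n=20: W (go to 15, an L position)
n=21: L (options 14(W), 18(W), 20(W) are all W)
n=22: W (go to 11, an L position)
n=23: L (sole option 22(W) is W)
n=24: W (go to 21, an L position)
n=25: L (options 20(W), 24(W) are all W)
n=26: W (go to 13, an L position)
n=27: L (options 18(W), 24(W), 26(W) are all W)
n=28: W (go to 21, an L position)
n=29: L (sole option 28(W) is W)
n=30: W (go to 15, an L position)
n=31: L (sole option 30(W) is W)
n=32: W (go to 31, an L position)
n=33: L (options 22(W), 30(W), 32(W) are all W)
n=34: W (go to 17, an L position)
n=35: L (options 28(W), 30(W), 34(W) are all W)
n=36: W (go to 27, an L position)
n=37: L (sole option 36(W) is W)
n=38: W (go to 19, an L position)
n=39: L (options 26(W), 36(W), 38(W) are all W)
n=40: W (go to 35, an L position)
Reading off the rows marked L gives the requested list; there are 20 such values of n.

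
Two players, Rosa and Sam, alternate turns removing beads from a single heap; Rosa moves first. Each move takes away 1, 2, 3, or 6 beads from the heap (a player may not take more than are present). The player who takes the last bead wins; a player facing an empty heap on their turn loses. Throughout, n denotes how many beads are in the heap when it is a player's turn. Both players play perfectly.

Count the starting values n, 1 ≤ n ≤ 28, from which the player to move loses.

7

Label each position W (a win for the player to move) or L (a loss). A position with no legal move is L; any other position is W exactly when some move reaches an L, and L when every move reaches a W.
n=0: no move → L
n=1: can move to 0, which is L ⇒ W
n=2: can move to 0, which is L ⇒ W
n=3: can move to 0, which is L ⇒ W
n=4: moves to 3(W), 2(W), 1(W); every one is W ⇒ L
n=5: can move to 4, which is L ⇒ W
n=6: can move to 4, which is L ⇒ W
n=7: can move to 4, which is L ⇒ W
n=8: moves to 7(W), 6(W), 5(W), 2(W); every one is W ⇒ L
n=9: can move to 8, which is L ⇒ W
n=10: can move to 8, which is L ⇒ W
n=11: can move to 8, which is L ⇒ W
n=12: moves to 11(W), 10(W), 9(W), 6(W); every one is W ⇒ L
n=13: can move to 12, which is L ⇒ W
n=14: can move to 12, which is L ⇒ W
n=15: can move to 12, which is L ⇒ W
n=16: moves to 15(W), 14(W), 13(W), 10(W); every one is W ⇒ L
n=17: can move to 16, which is L ⇒ W
n=18: can move to 16, which is L ⇒ W
n=19: can move to 16, which is L ⇒ W
n=20: moves to 19(W), 18(W), 17(W), 14(W); every one is W ⇒ L
n=21: can move to 20, which is L ⇒ W
n=22: can move to 20, which is L ⇒ W
n=23: can move to 20, which is L ⇒ W
n=24: moves to 23(W), 22(W), 21(W), 18(W); every one is W ⇒ L
n=25: can move to 24, which is L ⇒ W
n=26: can move to 24, which is L ⇒ W
n=27: can move to 24, which is L ⇒ W
n=28: moves to 27(W), 26(W), 25(W), 22(W); every one is W ⇒ L
L entries with 1 ≤ n ≤ 28 (n=0 is outside the asked range and is not counted): n = 4, 8, 12, 16, 20, 24, 28; that makes 7.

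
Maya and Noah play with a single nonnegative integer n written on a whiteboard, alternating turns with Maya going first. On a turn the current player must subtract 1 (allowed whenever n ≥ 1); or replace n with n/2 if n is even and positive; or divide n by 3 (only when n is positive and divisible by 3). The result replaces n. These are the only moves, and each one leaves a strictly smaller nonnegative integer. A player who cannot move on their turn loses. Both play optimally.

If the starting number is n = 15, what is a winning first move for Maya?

Classify positions by backward induction: terminal positions (no move available) are L. From any other position, the mover wins iff some move reaches an L.
n=0: no move → L
n=1: can move to 0, which is L ⇒ W
n=2: the only move is to 1(W), a W ⇒ L
n=3: can move to 2, which is L ⇒ W
n=4: can move to 2, which is L ⇒ W
n=5: the only move is to 4(W), a W ⇒ L
n=6: can move to 2, which is L ⇒ W
n=7: the only move is to 6(W), a W ⇒ L
n=8: can move to 7, which is L ⇒ W
n=9: moves to 3(W), 8(W); every one is W ⇒ L
n=10: can move to 5, which is L ⇒ W
n=11: the only move is to 10(W), a W ⇒ L
n=12: can move to 11, which is L ⇒ W
n=13: the only move is to 12(W), a W ⇒ L
n=14: can move to 7, which is L ⇒ W
n=15: can move to 5, which is L ⇒ W
From 15, the L positions reachable in one move are: 5.

Move to 5.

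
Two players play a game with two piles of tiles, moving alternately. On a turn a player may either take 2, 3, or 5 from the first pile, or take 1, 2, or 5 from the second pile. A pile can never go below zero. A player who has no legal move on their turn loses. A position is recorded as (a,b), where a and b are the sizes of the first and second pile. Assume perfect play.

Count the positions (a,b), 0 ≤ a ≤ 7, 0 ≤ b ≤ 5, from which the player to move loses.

Label each position W (a win for the player to move) or L (a loss). A position with no legal move is L; any other position is W exactly when some move reaches an L, and L when every move reaches a W.
Every move lowers a or b (never raises either), so fill the grid row by row in increasing a, and left to right within a row: each cell's successors are then already labelled.
      b=0  b=1  b=2  b=3  b=4  b=5
a=0:    L    W    W    L    W    W
a=1:    L    W    W    L    W    W
a=2:    W    L    W    W    L    W
a=3:    W    L    W    W    L    W
a=4:    W    W    L    W    W    L
a=5:    W    W    L    W    W    L
a=6:    W    W    W    W    W    W
a=7:    L    W    W    L    W    W
Cells with no legal move (terminal, hence L): (0,0), (1,0).
The remaining L cells, each justified by listing all of its moves:
(0,3): →(0,2)(W), (0,1)(W) — all W, so L
(1,3): →(1,2)(W), (1,1)(W) — all W, so L
(2,1): →(0,1)(W), (2,0)(W) — all W, so L
(2,4): →(0,4)(W), (2,3)(W), (2,2)(W) — all W, so L
(3,1): →(1,1)(W), (0,1)(W), (3,0)(W) — all W, so L
(3,4): →(1,4)(W), (0,4)(W), (3,3)(W), (3,2)(W) — all W, so L
(4,2): →(2,2)(W), (1,2)(W), (4,1)(W), (4,0)(W) — all W, so L
(4,5): →(2,5)(W), (1,5)(W), (4,4)(W), (4,3)(W), (4,0)(W) — all W, so L
(5,2): →(3,2)(W), (2,2)(W), (0,2)(W), (5,1)(W), (5,0)(W) — all W, so L
(5,5): →(3,5)(W), (2,5)(W), (0,5)(W), (5,4)(W), (5,3)(W), (5,0)(W) — all W, so L
(7,0): →(5,0)(W), (4,0)(W), (2,0)(W) — all W, so L
(7,3): →(5,3)(W), (4,3)(W), (2,3)(W), (7,2)(W), (7,1)(W) — all W, so L
Every other cell has at least one move into one of the L cells above, so it is W.
L cells per row: a=0: 2, a=1: 2, a=2: 2, a=3: 2, a=4: 2, a=5: 2, a=6: 0, a=7: 2; total 14.

14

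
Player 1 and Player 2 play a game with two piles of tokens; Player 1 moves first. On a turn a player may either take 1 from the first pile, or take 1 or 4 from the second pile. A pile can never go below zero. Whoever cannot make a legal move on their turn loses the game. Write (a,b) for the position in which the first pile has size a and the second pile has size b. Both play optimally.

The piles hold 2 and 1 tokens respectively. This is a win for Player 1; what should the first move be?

Use the standard recursion: the mover loses at a terminal position; elsewhere, the mover wins exactly when some move hands the opponent an L position.
No move ever increases a pile, so every position that can arise here has a ≤ 2 and b ≤ 1; it is enough to label the cells with 0 ≤ a ≤ 2 and 0 ≤ b ≤ 1.
Every move lowers a or b (never raises either), so fill the grid row by row in increasing a, and left to right within a row: each cell's successors are then already labelled.
      b=0  b=1
a=0:    L    W
a=1:    W    L
a=2:    L    W
Cells with no legal move (terminal, hence L): (0,0).
The remaining L cells, each justified by listing all of its moves:
(1,1): moves to (0,1)(W), (1,0)(W); every one is W ⇒ L
(2,0): the only move is to (1,0)(W), a W ⇒ L
Every other cell has at least one move into one of the L cells above, so it is W.
From (2,1), the L positions reachable in one move are: (1,1), (2,0). Any move reaching one of these is winning.

Move to (1,1).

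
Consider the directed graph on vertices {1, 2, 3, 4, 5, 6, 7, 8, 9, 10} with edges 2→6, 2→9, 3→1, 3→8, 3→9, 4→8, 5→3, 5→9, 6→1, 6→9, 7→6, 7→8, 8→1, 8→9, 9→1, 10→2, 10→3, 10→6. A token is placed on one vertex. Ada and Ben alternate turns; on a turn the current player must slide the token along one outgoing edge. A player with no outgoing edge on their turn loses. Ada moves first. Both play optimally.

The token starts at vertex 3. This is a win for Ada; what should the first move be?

Move to 1.

Use the standard recursion: the mover loses at a terminal position; elsewhere, the mover wins exactly when some move hands the opponent an L position.
Every edge goes from a vertex to one that appears earlier in the order 1, 9, 6, 8, 2, 3, 5, 4, 7, 10, so processing vertices in that order labels each vertex after all of its successors.
1: no outgoing edge → L
9: reaches L-position 1 → W
6: reaches L-position 1 → W
8: reaches L-position 1 → W
2: only reaches 6(W), 9(W), all W → L
3: reaches L-position 1 → W
5: only reaches 3(W), 9(W), all W → L
4: only reaches 8(W), which is W → L
7: only reaches 8(W), 6(W), all W → L
10: reaches L-position 2 → W
From 3, the L positions reachable in one move are: 1.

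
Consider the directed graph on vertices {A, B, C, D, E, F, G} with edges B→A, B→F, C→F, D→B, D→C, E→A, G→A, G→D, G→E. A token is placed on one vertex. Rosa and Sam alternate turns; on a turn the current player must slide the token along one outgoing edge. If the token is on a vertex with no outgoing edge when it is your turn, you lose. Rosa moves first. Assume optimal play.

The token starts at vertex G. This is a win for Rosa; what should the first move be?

Classify positions by backward induction: terminal positions (no move available) are L. From any other position, the mover wins iff some move reaches an L.
Every edge goes from a vertex to one that appears earlier in the order A, F, E, C, B, D, G, so processing vertices in that order labels each vertex after all of its successors.
A: no outgoing edge → L
F: no outgoing edge → L
E: reaches L-position A → W
C: reaches L-position F → W
B: reaches L-position F → W
D: only reaches B(W), C(W), all W → L
G: reaches L-position D → W
From G, the L positions reachable in one move are: D, A. Any move reaching one of these is winning.

Move to D.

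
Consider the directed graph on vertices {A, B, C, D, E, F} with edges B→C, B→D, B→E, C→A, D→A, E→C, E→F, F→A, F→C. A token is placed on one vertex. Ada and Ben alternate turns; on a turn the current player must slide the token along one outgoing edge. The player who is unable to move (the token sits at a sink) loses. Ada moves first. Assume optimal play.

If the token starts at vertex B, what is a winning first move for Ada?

Move to E.

Compute win/loss labels from the base case upward. A position with no move is L. Any other position is W if it can reach an L in one move, else L.
Every edge goes from a vertex to one that appears earlier in the order A, C, D, F, E, B, so processing vertices in that order labels each vertex after all of its successors.
A: no outgoing edge → L
C: →A(L), so W
D: →A(L), so W
F: →A(L), so W
E: →F(W), C(W) — all W, so L
B: →E(L), so W
From B, the L positions reachable in one move are: E.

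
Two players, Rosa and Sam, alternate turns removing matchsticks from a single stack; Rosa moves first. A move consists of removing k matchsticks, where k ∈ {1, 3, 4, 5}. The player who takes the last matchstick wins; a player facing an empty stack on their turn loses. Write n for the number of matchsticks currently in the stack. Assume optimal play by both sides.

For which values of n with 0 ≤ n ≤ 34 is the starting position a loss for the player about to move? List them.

Label each position W (a win for the player to move) or L (a loss). A position with no legal move is L; any other position is W exactly when some move reaches an L, and L when every move reaches a W.
n=0: no move → L
n=1: reaches L-position 0 → W
n=2: only reaches 1(W), which is W → L
n=3: reaches L-position 2 → W
n=4: reaches L-position 0 → W
n=5: reaches L-position 2 → W
n=6: reaches L-position 2 → W
n=7: reaches L-position 2 → W
n=8: only reaches 7(W), 5(W), 4(W), 3(W), all W → L
n=9: reaches L-position 8 → W
n=10: only reaches 9(W), 7(W), 6(W), 5(W), all W → L
n=11: reaches L-position 10 → W
n=12: reaches L-position 8 → W
n=13: reaches L-position 10 → W
n=14: reaches L-position 10 → W
n=15: reaches L-position 10 → W
n=16: only reaches 15(W), 13(W), 12(W), 11(W), all W → L
n=17: reaches L-position 16 → W
n=18: only reaches 17(W), 15(W), 14(W), 13(W), all W → L
n=19: reaches L-position 18 → W
n=20: reaches L-position 16 → W
n=21: reaches L-position 18 → W
n=22: reaches L-position 18 → W
n=23: reaches L-position 18 → W
n=24: only reaches 23(W), 21(W), 20(W), 19(W), all W → L
n=25: reaches L-position 24 → W
n=26: only reaches 25(W), 23(W), 22(W), 21(W), all W → L
n=27: reaches L-position 26 → W
n=28: reaches L-position 24 → W
n=29: reaches L-position 26 → W
n=30: reaches L-position 26 → W
n=31: reaches L-position 26 → W
n=32: only reaches 31(W), 29(W), 28(W), 27(W), all W → L
n=33: reaches L-position 32 → W
n=34: only reaches 33(W), 31(W), 30(W), 29(W), all W → L
Reading off the rows marked L gives the requested list; there are 10 such values of n.

0, 2, 8, 10, 16, 18, 24, 26, 32, 34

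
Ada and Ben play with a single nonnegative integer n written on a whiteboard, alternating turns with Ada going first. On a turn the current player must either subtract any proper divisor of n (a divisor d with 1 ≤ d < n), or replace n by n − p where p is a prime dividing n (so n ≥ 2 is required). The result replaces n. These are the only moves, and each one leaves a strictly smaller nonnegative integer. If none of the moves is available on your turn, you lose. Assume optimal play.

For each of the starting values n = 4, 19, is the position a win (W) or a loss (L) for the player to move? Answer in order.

Label each position W (a win for the player to move) or L (a loss). A position with no legal move is L; any other position is W exactly when some move reaches an L, and L when every move reaches a W.
n=0: no move → L
n=1: no move → L
n=2: W (go to 0, an L position)
n=3: W (go to 0, an L position)
n=4: L (options 2(W), 3(W) are all W)
n=5: W (go to 0, an L position)
n=6: W (go to 4, an L position)
n=7: W (go to 0, an L position)
n=8: W (go to 4, an L position)
n=9: L (options 6(W), 8(W) are all W)
n=10: W (go to 9, an L position)
n=11: W (go to 0, an L position)
n=12: W (go to 9, an L position)
n=13: W (go to 0, an L position)
n=14: L (options 7(W), 12(W), 13(W) are all W)
n=15: W (go to 14, an L position)
n=16: W (go to 14, an L position)
n=17: W (go to 0, an L position)
n=18: W (go to 9, an L position)
n=19: W (go to 0, an L position)

4: L, 19: W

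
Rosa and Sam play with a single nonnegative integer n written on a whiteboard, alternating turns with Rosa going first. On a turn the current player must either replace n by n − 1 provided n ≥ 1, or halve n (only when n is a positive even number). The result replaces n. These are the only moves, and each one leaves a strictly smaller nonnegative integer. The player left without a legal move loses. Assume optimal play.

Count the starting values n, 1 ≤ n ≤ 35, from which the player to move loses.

Use the standard recursion: the mover loses at a terminal position; elsewhere, the mover wins exactly when some move hands the opponent an L position.
n=0: no move → L
n=1: reaches L-position 0 → W
n=2: only reaches 1(W), which is W → L
n=3: reaches L-position 2 → W
n=4: reaches L-position 2 → W
n=5: only reaches 4(W), which is W → L
n=6: reaches L-position 5 → W
n=7: only reaches 6(W), which is W → L
n=8: reaches L-position 7 → W
n=9: only reaches 8(W), which is W → L
n=10: reaches L-position 5 → W
n=11: only reaches 10(W), which is W → L
n=12: reaches L-position 11 → W
n=13: only reaches 12(W), which is W → L
n=14: reaches L-position 7 → W
n=15: only reaches 14(W), which is W → L
n=16: reaches L-position 15 → W
n=17: only reaches 16(W), which is W → L
n=18: reaches L-position 9 → W
n=19: only reaches 18(W), which is W → L
n=20: reaches L-position 19 → W
n=21: only reaches 20(W), which is W → L
n=22: reaches L-position 11 → W
n=23: only reaches 22(W), which is W → L
n=24: reaches L-position 23 → W
n=25: only reaches 24(W), which is W → L
n=26: reaches L-position 13 → W
n=27: only reaches 26(W), which is W → L
n=28: reaches L-position 27 → W
n=29: only reaches 28(W), which is W → L
n=30: reaches L-position 15 → W
n=31: only reaches 30(W), which is W → L
n=32: reaches L-position 31 → W
n=33: only reaches 32(W), which is W → L
n=34: reaches L-position 17 → W
n=35: only reaches 34(W), which is W → L
L entries with 1 ≤ n ≤ 35 (n=0 is outside the asked range and is not counted): n = 2, 5, 7, 9, 11, 13, 15, 17, 19, 21, 23, 25, 27, 29, 31, 33, 35; that makes 17.

17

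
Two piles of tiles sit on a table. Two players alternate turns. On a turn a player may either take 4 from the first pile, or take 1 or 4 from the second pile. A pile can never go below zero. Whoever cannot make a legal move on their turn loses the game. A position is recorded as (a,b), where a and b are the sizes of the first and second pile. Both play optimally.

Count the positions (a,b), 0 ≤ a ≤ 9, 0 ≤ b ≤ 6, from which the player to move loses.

30

Use the standard recursion: the mover loses at a terminal position; elsewhere, the mover wins exactly when some move hands the opponent an L position.
Every move lowers a or b (never raises either), so fill the grid row by row in increasing a, and left to right within a row: each cell's successors are then already labelled.
      b=0  b=1  b=2  b=3  b=4  b=5  b=6
a=0:    L    W    L    W    W    L    W
a=1:    L    W    L    W    W    L    W
a=2:    L    W    L    W    W    L    W
a=3:    L    W    L    W    W    L    W
a=4:    W    L    W    L    W    W    L
a=5:    W    L    W    L    W    W    L
a=6:    W    L    W    L    W    W    L
a=7:    W    L    W    L    W    W    L
a=8:    L    W    L    W    W    L    W
a=9:    L    W    L    W    W    L    W
Cells with no legal move (terminal, hence L): (0,0), (1,0), (2,0), (3,0).
The remaining L cells, each justified by listing all of its moves:
(0,2): →(0,1)(W) only, which is W, so L
(0,5): →(0,4)(W), (0,1)(W) — all W, so L
(1,2): →(1,1)(W) only, which is W, so L
(1,5): →(1,4)(W), (1,1)(W) — all W, so L
(2,2): →(2,1)(W) only, which is W, so L
(2,5): →(2,4)(W), (2,1)(W) — all W, so L
(3,2): →(3,1)(W) only, which is W, so L
(3,5): →(3,4)(W), (3,1)(W) — all W, so L
(4,1): →(0,1)(W), (4,0)(W) — all W, so L
(4,3): →(0,3)(W), (4,2)(W) — all W, so L
(4,6): →(0,6)(W), (4,5)(W), (4,2)(W) — all W, so L
(5,1): →(1,1)(W), (5,0)(W) — all W, so L
(5,3): →(1,3)(W), (5,2)(W) — all W, so L
(5,6): →(1,6)(W), (5,5)(W), (5,2)(W) — all W, so L
(6,1): →(2,1)(W), (6,0)(W) — all W, so L
(6,3): →(2,3)(W), (6,2)(W) — all W, so L
(6,6): →(2,6)(W), (6,5)(W), (6,2)(W) — all W, so L
(7,1): →(3,1)(W), (7,0)(W) — all W, so L
(7,3): →(3,3)(W), (7,2)(W) — all W, so L
(7,6): →(3,6)(W), (7,5)(W), (7,2)(W) — all W, so L
(8,0): →(4,0)(W) only, which is W, so L
(8,2): →(4,2)(W), (8,1)(W) — all W, so L
(8,5): →(4,5)(W), (8,4)(W), (8,1)(W) — all W, so L
(9,0): →(5,0)(W) only, which is W, so L
(9,2): →(5,2)(W), (9,1)(W) — all W, so L
(9,5): →(5,5)(W), (9,4)(W), (9,1)(W) — all W, so L
Every other cell has at least one move into one of the L cells above, so it is W.
L cells per row: a=0: 3, a=1: 3, a=2: 3, a=3: 3, a=4: 3, a=5: 3, a=6: 3, a=7: 3, a=8: 3, a=9: 3; total 30.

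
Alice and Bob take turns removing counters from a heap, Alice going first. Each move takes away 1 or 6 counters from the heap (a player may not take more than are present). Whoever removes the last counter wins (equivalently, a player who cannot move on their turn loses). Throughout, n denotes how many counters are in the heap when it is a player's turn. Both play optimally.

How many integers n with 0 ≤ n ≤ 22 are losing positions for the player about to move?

Work bottom-up. With no move the player to move loses. Otherwise the position is W if at least one move leads to an L position for the opponent, and L if every move leads to a W.
n=0: no move → L
n=1: W (go to 0, an L position)
n=2: L (sole option 1(W) is W)
n=3: W (go to 2, an L position)
n=4: L (sole option 3(W) is W)
n=5: W (go to 4, an L position)
n=6: W (go to 0, an L position)
n=7: L (options 6(W), 1(W) are all W)
n=8: W (go to 7, an L position)
n=9: L (options 8(W), 3(W) are all W)
n=10: W (go to 9, an L position)
n=11: L (options 10(W), 5(W) are all W)
n=12: W (go to 11, an L position)
n=13: W (go to 7, an L position)
n=14: L (options 13(W), 8(W) are all W)
n=15: W (go to 14, an L position)
n=16: L (options 15(W), 10(W) are all W)
n=17: W (go to 16, an L position)
n=18: L (options 17(W), 12(W) are all W)
n=19: W (go to 18, an L position)
n=20: W (go to 14, an L position)
n=21: L (options 20(W), 15(W) are all W)
n=22: W (go to 21, an L position)
L entries with 0 ≤ n ≤ 22: n = 0, 2, 4, 7, 9, 11, 14, 16, 18, 21; that makes 10.

10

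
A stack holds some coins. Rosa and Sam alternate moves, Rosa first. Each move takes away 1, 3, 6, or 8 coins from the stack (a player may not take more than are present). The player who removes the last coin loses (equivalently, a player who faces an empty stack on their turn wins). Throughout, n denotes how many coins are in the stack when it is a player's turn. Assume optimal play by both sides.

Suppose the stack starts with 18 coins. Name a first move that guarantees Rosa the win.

Compute win/loss labels from the base case upward. A position with no move is W. Any other position is W if it can reach an L in one move, else L.
n=0: no move; the opponent has just taken the last coin and therefore loses → W
n=1: the only move is to 0(W), a W ⇒ L
n=2: can move to 1, which is L ⇒ W
n=3: moves to 2(W), 0(W); every one is W ⇒ L
n=4: can move to 3, which is L ⇒ W
n=5: moves to 4(W), 2(W); every one is W ⇒ L
n=6: can move to 5, which is L ⇒ W
n=7: can move to 1, which is L ⇒ W
n=8: can move to 5, which is L ⇒ W
n=9: can move to 3, which is L ⇒ W
n=10: moves to 9(W), 7(W), 4(W), 2(W); every one is W ⇒ L
n=11: can move to 10, which is L ⇒ W
n=12: moves to 11(W), 9(W), 6(W), 4(W); every one is W ⇒ L
n=13: can move to 12, which is L ⇒ W
n=14: moves to 13(W), 11(W), 8(W), 6(W); every one is W ⇒ L
n=15: can move to 14, which is L ⇒ W
n=16: can move to 10, which is L ⇒ W
n=17: can move to 14, which is L ⇒ W
n=18: can move to 12, which is L ⇒ W
From 18, the L positions reachable in one move are: 12, 10. Any move reaching one of these is winning.

Remove 6, leaving 12.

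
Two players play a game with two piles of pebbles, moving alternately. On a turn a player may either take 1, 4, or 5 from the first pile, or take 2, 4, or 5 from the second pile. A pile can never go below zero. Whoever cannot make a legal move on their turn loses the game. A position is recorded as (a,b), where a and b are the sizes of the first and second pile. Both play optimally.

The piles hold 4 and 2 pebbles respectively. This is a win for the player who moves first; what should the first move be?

Move to (3,2).

Label each position W (a win for the player to move) or L (a loss). A position with no legal move is L; any other position is W exactly when some move reaches an L, and L when every move reaches a W.
No move ever increases a pile, so every position that can arise here has a ≤ 4 and b ≤ 2; it is enough to label the cells with 0 ≤ a ≤ 4 and 0 ≤ b ≤ 2.
Every move lowers a or b (never raises either), so fill the grid row by row in increasing a, and left to right within a row: each cell's successors are then already labelled.
      b=0  b=1  b=2
a=0:    L    L    W
a=1:    W    W    L
a=2:    L    L    W
a=3:    W    W    L
a=4:    W    W    W
Cells with no legal move (terminal, hence L): (0,0), (0,1).
The remaining L cells, each justified by listing all of its moves:
(1,2): moves to (0,2)(W), (1,0)(W); every one is W ⇒ L
(2,0): the only move is to (1,0)(W), a W ⇒ L
(2,1): the only move is to (1,1)(W), a W ⇒ L
(3,2): moves to (2,2)(W), (3,0)(W); every one is W ⇒ L
Every other cell has at least one move into one of the L cells above, so it is W.
From (4,2), the L positions reachable in one move are: (3,2).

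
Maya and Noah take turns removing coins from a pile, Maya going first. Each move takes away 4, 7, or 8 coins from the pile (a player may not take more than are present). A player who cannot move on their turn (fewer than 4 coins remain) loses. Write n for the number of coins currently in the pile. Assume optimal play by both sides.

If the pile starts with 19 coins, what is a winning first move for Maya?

Remove 4, leaving 15.

Work bottom-up. With no move the player to move loses. Otherwise the position is W if at least one move leads to an L position for the opponent, and L if every move leads to a W.
n=0: no move → L
n=1: no move → L
n=2: no move → L
n=3: no move → L
n=4: can move to 0, which is L ⇒ W
n=5: can move to 1, which is L ⇒ W
n=6: can move to 2, which is L ⇒ W
n=7: can move to 3, which is L ⇒ W
n=8: can move to 1, which is L ⇒ W
n=9: can move to 2, which is L ⇒ W
n=10: can move to 3, which is L ⇒ W
n=11: can move to 3, which is L ⇒ W
n=12: moves to 8(W), 5(W), 4(W); every one is W ⇒ L
n=13: moves to 9(W), 6(W), 5(W); every one is W ⇒ L
n=14: moves to 10(W), 7(W), 6(W); every one is W ⇒ L
n=15: moves to 11(W), 8(W), 7(W); every one is W ⇒ L
n=16: can move to 12, which is L ⇒ W
n=17: can move to 13, which is L ⇒ W
n=18: can move to 14, which is L ⇒ W
n=19: can move to 15, which is L ⇒ W
From 19, the L positions reachable in one move are: 15, 12. Any move reaching one of these is winning.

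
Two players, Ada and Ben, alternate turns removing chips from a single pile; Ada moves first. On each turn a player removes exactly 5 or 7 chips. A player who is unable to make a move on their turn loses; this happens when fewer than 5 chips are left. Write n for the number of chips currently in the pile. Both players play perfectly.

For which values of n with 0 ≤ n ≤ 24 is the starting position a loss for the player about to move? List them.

0, 1, 2, 3, 4, 12, 13, 14, 15, 16, 24

Classify positions by backward induction: terminal positions (no move available) are L. From any other position, the mover wins iff some move reaches an L.
n=0: no move → L
n=1: no move → L
n=2: no move → L
n=3: no move → L
n=4: no move → L
n=5: can move to 0, which is L ⇒ W
n=6: can move to 1, which is L ⇒ W
n=7: can move to 2, which is L ⇒ W
n=8: can move to 3, which is L ⇒ W
n=9: can move to 4, which is L ⇒ W
n=10: can move to 3, which is L ⇒ W
n=11: can move to 4, which is L ⇒ W
n=12: moves to 7(W), 5(W); every one is W ⇒ L
n=13: moves to 8(W), 6(W); every one is W ⇒ L
n=14: moves to 9(W), 7(W); every one is W ⇒ L
n=15: moves to 10(W), 8(W); every one is W ⇒ L
n=16: moves to 11(W), 9(W); every one is W ⇒ L
n=17: can move to 12, which is L ⇒ W
n=18: can move to 13, which is L ⇒ W
n=19: can move to 14, which is L ⇒ W
n=20: can move to 15, which is L ⇒ W
n=21: can move to 16, which is L ⇒ W
n=22: can move to 15, which is L ⇒ W
n=23: can move to 16, which is L ⇒ W
n=24: moves to 19(W), 17(W); every one is W ⇒ L
The losing starting values of n are exactly the entries labelled L in this table (11 of them).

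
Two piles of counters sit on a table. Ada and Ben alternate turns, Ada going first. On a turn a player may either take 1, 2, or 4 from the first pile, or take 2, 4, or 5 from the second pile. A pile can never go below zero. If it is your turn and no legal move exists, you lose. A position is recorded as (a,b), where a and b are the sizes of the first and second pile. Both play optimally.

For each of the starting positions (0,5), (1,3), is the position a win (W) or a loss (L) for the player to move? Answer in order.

(0,5): W, (1,3): L

Compute win/loss labels from the base case upward. A position with no move is L. Any other position is W if it can reach an L in one move, else L.
No move ever increases a pile, so every position that can arise here has a ≤ 1 and b ≤ 5; it is enough to label the cells with 0 ≤ a ≤ 1 and 0 ≤ b ≤ 5.
Every move lowers a or b (never raises either), so fill the grid row by row in increasing a, and left to right within a row: each cell's successors are then already labelled.
      b=0  b=1  b=2  b=3  b=4  b=5
a=0:    L    L    W    W    W    W
a=1:    W    W    L    L    W    W
Cells with no legal move (terminal, hence L): (0,0), (0,1).
The remaining L cells, each justified by listing all of its moves:
(1,2): only reaches (0,2)(W), (1,0)(W), all W → L
(1,3): only reaches (0,3)(W), (1,1)(W), all W → L
Every other cell has at least one move into one of the L cells above, so it is W.
(0,5): the move to (0,1) reaches an L cell, so W
(1,3): one of the L cells justified above, so L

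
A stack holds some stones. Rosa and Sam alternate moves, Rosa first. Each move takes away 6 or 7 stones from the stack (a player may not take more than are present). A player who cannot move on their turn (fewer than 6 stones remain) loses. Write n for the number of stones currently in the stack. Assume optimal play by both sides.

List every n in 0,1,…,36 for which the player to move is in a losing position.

0, 1, 2, 3, 4, 5, 13, 14, 15, 16, 17, 18, 26, 27, 28, 29, 30, 31

Positions with no move are L. A position that does have a move is losing for the player to move precisely when every available move leads to a winning position for the opponent. Fill in the labels:
n=0: no move → L
n=1: no move → L
n=2: no move → L
n=3: no move → L
n=4: no move → L
n=5: no move → L
n=6: reaches L-position 0 → W
n=7: reaches L-position 1 → W
n=8: reaches L-position 2 → W
n=9: reaches L-position 3 → W
n=10: reaches L-position 4 → W
n=11: reaches L-position 5 → W
n=12: reaches L-position 5 → W
n=13: only reaches 7(W), 6(W), all W → L
n=14: only reaches 8(W), 7(W), all W → L
n=15: only reaches 9(W), 8(W), all W → L
n=16: only reaches 10(W), 9(W), all W → L
n=17: only reaches 11(W), 10(W), all W → L
n=18: only reaches 12(W), 11(W), all W → L
n=19: reaches L-position 13 → W
n=20: reaches L-position 14 → W
n=21: reaches L-position 15 → W
n=22: reaches L-position 16 → W
n=23: reaches L-position 17 → W
n=24: reaches L-position 18 → W
n=25: reaches L-position 18 → W
n=26: only reaches 20(W), 19(W), all W → L
n=27: only reaches 21(W), 20(W), all W → L
n=28: only reaches 22(W), 21(W), all W → L
n=29: only reaches 23(W), 22(W), all W → L
n=30: only reaches 24(W), 23(W), all W → L
n=31: only reaches 25(W), 24(W), all W → L
n=32: reaches L-position 26 → W
n=33: reaches L-position 27 → W
n=34: reaches L-position 28 → W
n=35: reaches L-position 29 → W
n=36: reaches L-position 30 → W
The losing starting values of n are exactly the entries labelled L in this table (18 of them).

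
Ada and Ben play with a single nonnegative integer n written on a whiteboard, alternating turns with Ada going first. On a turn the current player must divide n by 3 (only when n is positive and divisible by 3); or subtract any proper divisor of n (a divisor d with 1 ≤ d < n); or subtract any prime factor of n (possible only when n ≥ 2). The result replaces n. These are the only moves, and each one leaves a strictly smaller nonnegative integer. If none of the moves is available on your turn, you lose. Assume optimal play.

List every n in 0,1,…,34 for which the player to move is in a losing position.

Use the standard recursion: the mover loses at a terminal position; elsewhere, the mover wins exactly when some move hands the opponent an L position.
n=0: no move → L
n=1: no move → L
n=2: →0(L), so W
n=3: →0(L), so W
n=4: →2(W), 3(W) — all W, so L
n=5: →0(L), so W
n=6: →4(L), so W
n=7: →0(L), so W
n=8: →4(L), so W
n=9: →3(W), 6(W), 8(W) — all W, so L
n=10: →9(L), so W
n=11: →0(L), so W
n=12: →4(L), so W
n=13: →0(L), so W
n=14: →7(W), 12(W), 13(W) — all W, so L
n=15: →14(L), so W
n=16: →14(L), so W
n=17: →0(L), so W
n=18: →9(L), so W
n=19: →0(L), so W
n=20: →10(W), 15(W), 16(W), 18(W), 19(W) — all W, so L
n=21: →14(L), so W
n=22: →20(L), so W
n=23: →0(L), so W
n=24: →20(L), so W
n=25: →20(L), so W
n=26: →13(W), 24(W), 25(W) — all W, so L
n=27: →9(L), so W
n=28: →14(L), so W
n=29: →0(L), so W
n=30: →20(L), so W
n=31: →0(L), so W
n=32: →16(W), 24(W), 28(W), 30(W), 31(W) — all W, so L
n=33: →32(L), so W
n=34: →32(L), so W
The losing starting values of n are exactly the entries labelled L in this table (8 of them).

0, 1, 4, 9, 14, 20, 26, 32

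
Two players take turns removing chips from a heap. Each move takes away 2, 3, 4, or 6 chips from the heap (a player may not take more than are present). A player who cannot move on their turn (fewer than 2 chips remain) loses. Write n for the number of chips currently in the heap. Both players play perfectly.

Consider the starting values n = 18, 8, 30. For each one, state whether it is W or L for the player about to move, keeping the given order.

Build the W/L table. Terminal = L. A non-terminal position is W if it has a move to some L; otherwise it is L.
n=0: no move → L
n=1: no move → L
n=2: can move to 0, which is L ⇒ W
n=3: can move to 1, which is L ⇒ W
n=4: can move to 1, which is L ⇒ W
n=5: can move to 1, which is L ⇒ W
n=6: can move to 0, which is L ⇒ W
n=7: can move to 1, which is L ⇒ W
n=8: moves to 6(W), 5(W), 4(W), 2(W); every one is W ⇒ L
n=9: moves to 7(W), 6(W), 5(W), 3(W); every one is W ⇒ L
n=10: can move to 8, which is L ⇒ W
n=11: can move to 9, which is L ⇒ W
n=12: can move to 9, which is L ⇒ W
n=13: can move to 9, which is L ⇒ W
n=14: can move to 8, which is L ⇒ W
n=15: can move to 9, which is L ⇒ W
n=16: moves to 14(W), 13(W), 12(W), 10(W); every one is W ⇒ L
n=17: moves to 15(W), 14(W), 13(W), 11(W); every one is W ⇒ L
n=18: can move to 16, which is L ⇒ W
n=19: can move to 17, which is L ⇒ W
n=20: can move to 17, which is L ⇒ W
n=21: can move to 17, which is L ⇒ W
n=22: can move to 16, which is L ⇒ W
n=23: can move to 17, which is L ⇒ W
n=24: moves to 22(W), 21(W), 20(W), 18(W); every one is W ⇒ L
n=25: moves to 23(W), 22(W), 21(W), 19(W); every one is W ⇒ L
n=26: can move to 24, which is L ⇒ W
n=27: can move to 25, which is L ⇒ W
n=28: can move to 25, which is L ⇒ W
n=29: can move to 25, which is L ⇒ W
n=30: can move to 24, which is L ⇒ W

18: W, 8: L, 30: W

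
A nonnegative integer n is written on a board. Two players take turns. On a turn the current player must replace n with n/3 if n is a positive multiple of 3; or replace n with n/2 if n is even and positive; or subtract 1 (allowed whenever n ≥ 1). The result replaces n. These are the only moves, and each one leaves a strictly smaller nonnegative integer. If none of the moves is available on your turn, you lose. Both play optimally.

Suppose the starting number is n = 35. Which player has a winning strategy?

The first player wins.

Use the standard recursion: the mover loses at a terminal position; elsewhere, the mover wins exactly when some move hands the opponent an L position.
n=0: no move → L
n=1: W (go to 0, an L position)
n=2: L (sole option 1(W) is W)
n=3: W (go to 2, an L position)
n=4: W (go to 2, an L position)
n=5: L (sole option 4(W) is W)
n=6: W (go to 2, an L position)
n=7: L (sole option 6(W) is W)
n=8: W (go to 7, an L position)
n=9: L (options 3(W), 8(W) are all W)
n=10: W (go to 5, an L position)
n=11: L (sole option 10(W) is W)
n=12: W (go to 11, an L position)
n=13: L (sole option 12(W) is W)
n=14: W (go to 7, an L position)
n=15: W (go to 5, an L position)
n=16: L (options 8(W), 15(W) are all W)
n=17: W (go to 16, an L position)
n=18: W (go to 9, an L position)
n=19: L (sole option 18(W) is W)
n=20: W (go to 19, an L position)
n=21: W (go to 7, an L position)
n=22: W (go to 11, an L position)
n=23: L (sole option 22(W) is W)
n=24: W (go to 23, an L position)
n=25: L (sole option 24(W) is W)
n=26: W (go to 13, an L position)
n=27: W (go to 9, an L position)
n=28: L (options 14(W), 27(W) are all W)
n=29: W (go to 28, an L position)
n=30: L (options 10(W), 15(W), 29(W) are all W)
n=31: W (go to 30, an L position)
n=32: W (go to 16, an L position)
n=33: W (go to 11, an L position)
n=34: L (options 17(W), 33(W) are all W)
n=35: W (go to 34, an L position)
From 35 the player to move can move to 34, reaching an L position.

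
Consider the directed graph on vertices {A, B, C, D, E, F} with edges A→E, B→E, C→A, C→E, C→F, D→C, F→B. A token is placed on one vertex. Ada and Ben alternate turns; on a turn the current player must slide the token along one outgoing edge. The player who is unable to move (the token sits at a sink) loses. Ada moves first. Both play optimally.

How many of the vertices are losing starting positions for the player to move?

3

Compute win/loss labels from the base case upward. A position with no move is L. Any other position is W if it can reach an L in one move, else L.
Every edge goes from a vertex to one that appears earlier in the order E, B, A, F, C, D, so processing vertices in that order labels each vertex after all of its successors.
E: no outgoing edge → L
B: reaches L-position E → W
A: reaches L-position E → W
F: only reaches B(W), which is W → L
C: reaches L-position F → W
D: only reaches C(W), which is W → L
The L vertices are D, E, F; that is 3 in all.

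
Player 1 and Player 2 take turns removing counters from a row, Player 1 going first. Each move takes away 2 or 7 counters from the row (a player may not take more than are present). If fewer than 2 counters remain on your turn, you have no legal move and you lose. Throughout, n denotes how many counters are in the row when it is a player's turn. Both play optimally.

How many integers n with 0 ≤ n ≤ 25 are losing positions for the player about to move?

Classify positions by backward induction: terminal positions (no move available) are L. From any other position, the mover wins iff some move reaches an L.
n=0: no move → L
n=1: no move → L
n=2: reaches L-position 0 → W
n=3: reaches L-position 1 → W
n=4: only reaches 2(W), which is W → L
n=5: only reaches 3(W), which is W → L
n=6: reaches L-position 4 → W
n=7: reaches L-position 5 → W
n=8: reaches L-position 1 → W
n=9: only reaches 7(W), 2(W), all W → L
n=10: only reaches 8(W), 3(W), all W → L
n=11: reaches L-position 9 → W
n=12: reaches L-position 10 → W
n=13: only reaches 11(W), 6(W), all W → L
n=14: only reaches 12(W), 7(W), all W → L
n=15: reaches L-position 13 → W
n=16: reaches L-position 14 → W
n=17: reaches L-position 10 → W
n=18: only reaches 16(W), 11(W), all W → L
n=19: only reaches 17(W), 12(W), all W → L
n=20: reaches L-position 18 → W
n=21: reaches L-position 19 → W
n=22: only reaches 20(W), 15(W), all W → L
n=23: only reaches 21(W), 16(W), all W → L
n=24: reaches L-position 22 → W
n=25: reaches L-position 23 → W
L entries with 0 ≤ n ≤ 25: n = 0, 1, 4, 5, 9, 10, 13, 14, 18, 19, 22, 23; that makes 12.

12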